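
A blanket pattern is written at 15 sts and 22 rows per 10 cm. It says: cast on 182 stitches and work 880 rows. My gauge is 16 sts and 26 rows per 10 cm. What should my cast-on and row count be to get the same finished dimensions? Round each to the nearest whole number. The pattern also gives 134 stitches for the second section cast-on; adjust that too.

Cast on 194 stitches; work 1040 rows; second section cast-on 143 stitches.

Stitches: 182 × 16/15 = 194.13 → 194.
Rows: 880 × 26/22 = 1040.00 → 1040.
second section cast-on: 134 × 16/15 = 142.93 → 143.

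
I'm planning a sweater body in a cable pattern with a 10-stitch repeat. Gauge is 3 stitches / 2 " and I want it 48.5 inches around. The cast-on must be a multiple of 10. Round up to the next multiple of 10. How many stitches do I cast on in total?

3 / 2 = 1.5 sts per inch.
48.5 × 1.5 = 72.75 sts.
Next multiple of 10: 80.

Cast on 80 stitches.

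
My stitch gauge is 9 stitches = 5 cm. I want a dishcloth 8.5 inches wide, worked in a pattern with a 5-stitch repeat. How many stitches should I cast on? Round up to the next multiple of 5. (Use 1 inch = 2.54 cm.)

40 stitches.

8.5 in = 8.5 × 2.54 = 21.59 cm.
9 / 5 = 1.8 sts/cm.
21.59 × 1.8 = 38.86 sts.
→ 40.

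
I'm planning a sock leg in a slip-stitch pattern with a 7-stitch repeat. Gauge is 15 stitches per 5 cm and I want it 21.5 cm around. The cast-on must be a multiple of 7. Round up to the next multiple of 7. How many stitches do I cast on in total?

15 / 5 = 3 sts per cm.
21.5 × 3 = 64.50 sts.
Next multiple of 7: 70.

CO 70 sts.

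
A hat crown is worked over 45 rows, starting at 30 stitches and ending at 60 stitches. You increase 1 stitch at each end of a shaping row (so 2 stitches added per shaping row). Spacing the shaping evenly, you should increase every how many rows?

Stitches to add: |60 − 30| = 30.
Shaping rows needed: 30 / 2 = 15.
45 rows / 15 = every 3 rows.

Increase every 3rd row.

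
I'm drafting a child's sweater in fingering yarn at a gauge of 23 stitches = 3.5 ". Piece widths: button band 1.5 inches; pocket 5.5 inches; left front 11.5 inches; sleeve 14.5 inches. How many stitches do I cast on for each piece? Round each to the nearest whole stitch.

button band 10; pocket 36; left front 76; sleeve 95.

Rate = 23/3.5 = 6.571 sts per in.
button band: 1.5 × 6.571 = 9.86 → 10.
pocket: 5.5 × 6.571 = 36.14 → 36.
left front: 11.5 × 6.571 = 75.57 → 76.
sleeve: 14.5 × 6.571 = 95.29 → 95.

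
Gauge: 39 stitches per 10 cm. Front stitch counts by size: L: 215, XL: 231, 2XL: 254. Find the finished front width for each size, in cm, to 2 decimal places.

39/10 = 3.9 sts per cm.
L: 215 / 3.9 = 55.128 → 55.13 cm.
XL: 231 / 3.9 = 59.231 → 59.23 cm.
2XL: 254 / 3.9 = 65.128 → 65.13 cm.

L 55.13 cm; XL 59.23 cm; 2XL 65.13 cm.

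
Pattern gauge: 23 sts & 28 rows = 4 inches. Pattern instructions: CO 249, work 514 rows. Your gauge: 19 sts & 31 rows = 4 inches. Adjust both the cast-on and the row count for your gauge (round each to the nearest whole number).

Stitches: 249 × 19/23 = 205.70 → 206.
Rows: 514 × 31/28 = 569.07 → 569.

Cast on 206 stitches; work 569 rows.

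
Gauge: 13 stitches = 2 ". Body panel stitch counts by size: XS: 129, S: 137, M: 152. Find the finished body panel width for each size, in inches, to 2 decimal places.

13/2 = 6.5 sts per in.
XS: 129 / 6.5 = 19.846 → 19.85 in.
S: 137 / 6.5 = 21.077 → 21.08 in.
M: 152 / 6.5 = 23.385 → 23.38 in.

XS 19.85 inches; S 21.08 inches; M 23.38 inches.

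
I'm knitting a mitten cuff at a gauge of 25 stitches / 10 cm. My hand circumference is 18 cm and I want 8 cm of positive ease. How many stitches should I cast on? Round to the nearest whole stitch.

Finished = 18 + 8 = 26 cm.
25 / 10 = 2.5 sts per cm.
26.00 × 2.5 = 65.00 sts.

CO 65 sts.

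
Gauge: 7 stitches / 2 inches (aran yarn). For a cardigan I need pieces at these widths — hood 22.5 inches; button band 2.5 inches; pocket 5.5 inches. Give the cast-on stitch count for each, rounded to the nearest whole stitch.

hood 79; button band 9; pocket 19.

Rate = 7/2 = 3.5 sts per in.
hood: 22.5 × 3.5 = 78.75 → 79.
button band: 2.5 × 3.5 = 8.75 → 9.
pocket: 5.5 × 3.5 = 19.25 → 19.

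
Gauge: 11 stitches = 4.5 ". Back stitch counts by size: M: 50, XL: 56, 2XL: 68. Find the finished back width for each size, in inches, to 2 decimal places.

M 20.45 inches; XL 22.91 inches; 2XL 27.82 inches.

11/4.5 = 2.444 sts per in.
M: 50 / 2.444 = 20.455 → 20.45 in.
XL: 56 / 2.444 = 22.909 → 22.91 in.
2XL: 68 / 2.444 = 27.818 → 27.82 in.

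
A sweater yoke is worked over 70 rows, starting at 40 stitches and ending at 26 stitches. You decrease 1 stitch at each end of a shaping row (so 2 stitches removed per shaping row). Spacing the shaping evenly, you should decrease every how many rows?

Decrease every 10th row.

Stitches to remove: |26 − 40| = 14.
Shaping rows needed: 14 / 2 = 7.
70 rows / 7 = every 10 rows.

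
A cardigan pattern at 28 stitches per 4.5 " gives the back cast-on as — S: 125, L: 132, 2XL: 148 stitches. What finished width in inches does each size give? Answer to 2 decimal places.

S 20.09 inches; L 21.21 inches; 2XL 23.79 inches.

28/4.5 = 6.222 sts per in.
S: 125 / 6.222 = 20.089 → 20.09 in.
L: 132 / 6.222 = 21.214 → 21.21 in.
2XL: 148 / 6.222 = 23.786 → 23.79 in.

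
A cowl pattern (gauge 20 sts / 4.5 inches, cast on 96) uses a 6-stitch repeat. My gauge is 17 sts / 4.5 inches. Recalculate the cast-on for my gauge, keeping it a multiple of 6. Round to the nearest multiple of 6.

96 × 17 / 20 = 81.60.
Nearest multiple of 6: 84.

84 stitches.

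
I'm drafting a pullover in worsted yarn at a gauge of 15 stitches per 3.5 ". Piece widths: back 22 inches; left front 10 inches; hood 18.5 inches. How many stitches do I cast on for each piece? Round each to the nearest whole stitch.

Rate = 15/3.5 = 4.286 sts per in.
back: 22 × 4.286 = 94.29 → 94.
left front: 10 × 4.286 = 42.86 → 43.
hood: 18.5 × 4.286 = 79.29 → 79.

back 94; left front 43; hood 79.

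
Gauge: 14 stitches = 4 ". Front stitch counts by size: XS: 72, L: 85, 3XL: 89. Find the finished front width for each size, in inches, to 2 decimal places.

14/4 = 3.5 sts per in.
XS: 72 / 3.5 = 20.571 → 20.57 in.
L: 85 / 3.5 = 24.286 → 24.29 in.
3XL: 89 / 3.5 = 25.429 → 25.43 in.

XS 20.57 inches; L 24.29 inches; 3XL 25.43 inches.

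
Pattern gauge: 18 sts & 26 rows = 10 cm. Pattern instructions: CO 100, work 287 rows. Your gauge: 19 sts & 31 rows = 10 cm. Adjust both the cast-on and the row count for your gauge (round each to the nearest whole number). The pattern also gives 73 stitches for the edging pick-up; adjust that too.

Cast on 106 stitches; work 342 rows; edging pick-up 77 stitches.

Stitches: 100 × 19/18 = 105.56 → 106.
Rows: 287 × 31/26 = 342.19 → 342.
edging pick-up: 73 × 19/18 = 77.06 → 77.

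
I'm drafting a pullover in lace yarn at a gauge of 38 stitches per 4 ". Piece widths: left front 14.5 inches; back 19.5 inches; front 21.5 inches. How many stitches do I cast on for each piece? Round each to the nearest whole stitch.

Rate = 38/4 = 9.5 sts per in.
left front: 14.5 × 9.5 = 137.75 → 138.
back: 19.5 × 9.5 = 185.25 → 185.
front: 21.5 × 9.5 = 204.25 → 204.

left front 138; back 185; front 204.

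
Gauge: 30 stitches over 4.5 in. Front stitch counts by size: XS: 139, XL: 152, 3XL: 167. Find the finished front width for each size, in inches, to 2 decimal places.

30/4.5 = 6.667 sts per in.
XS: 139 / 6.667 = 20.850 → 20.85 in.
XL: 152 / 6.667 = 22.800 → 22.80 in.
3XL: 167 / 6.667 = 25.050 → 25.05 in.

XS 20.85 inches; XL 22.80 inches; 3XL 25.05 inches.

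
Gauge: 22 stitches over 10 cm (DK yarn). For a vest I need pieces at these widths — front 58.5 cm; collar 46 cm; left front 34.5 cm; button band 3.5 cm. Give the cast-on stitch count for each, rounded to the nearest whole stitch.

Rate = 22/10 = 2.2 sts per cm.
front: 58.5 × 2.2 = 128.70 → 129.
collar: 46 × 2.2 = 101.20 → 101.
left front: 34.5 × 2.2 = 75.90 → 76.
button band: 3.5 × 2.2 = 7.70 → 8.

front 129; collar 101; left front 76; button band 8.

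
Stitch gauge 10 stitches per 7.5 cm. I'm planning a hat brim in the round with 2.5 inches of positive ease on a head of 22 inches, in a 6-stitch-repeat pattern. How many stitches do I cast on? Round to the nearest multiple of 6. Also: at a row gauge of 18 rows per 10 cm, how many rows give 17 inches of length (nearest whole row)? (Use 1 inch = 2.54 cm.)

Finished = 22 + 2.5 = 24.5 inches.
24.5 inches × 2.54 = 62.23 cm.
10/7.5 = 1.333 sts per cm; 62.23 × 1.333 = 82.97 sts.
Nearest multiple of 6 → 84.
17 inches = 43.18 cm; × 1.8 = 77.72 → 78 rows.

Cast on 84 stitches; work 78 rows.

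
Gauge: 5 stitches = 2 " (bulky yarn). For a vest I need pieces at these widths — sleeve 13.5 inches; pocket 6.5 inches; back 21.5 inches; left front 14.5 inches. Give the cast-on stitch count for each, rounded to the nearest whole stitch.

Rate = 5/2 = 2.5 sts per in.
sleeve: 13.5 × 2.5 = 33.75 → 34.
pocket: 6.5 × 2.5 = 16.25 → 16.
back: 21.5 × 2.5 = 53.75 → 54.
left front: 14.5 × 2.5 = 36.25 → 36.

sleeve 34; pocket 16; back 54; left front 36.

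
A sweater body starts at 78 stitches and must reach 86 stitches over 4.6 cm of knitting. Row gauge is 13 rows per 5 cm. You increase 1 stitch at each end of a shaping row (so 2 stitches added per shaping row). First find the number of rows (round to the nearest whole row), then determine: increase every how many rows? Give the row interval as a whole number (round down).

Increase every 3rd row.

Rows = 4.6 × 2.6 = 12.0 → 12 rows.
Stitches to add: 8 → 4 shaping rows (at 2 st each).
12 / 4 = 3.00 → every 3 rows.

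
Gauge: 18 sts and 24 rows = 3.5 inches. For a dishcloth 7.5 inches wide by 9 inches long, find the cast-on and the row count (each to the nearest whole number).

Cast on 39 stitches and work 62 rows.

Stitch gauge = 18/3.5 = 5.143 sts/in; 7.5 × 5.143 = 38.57 → 39 sts.
Row gauge = 24/3.5 = 6.857 rows/in; 9 × 6.857 = 61.71 → 62 rows.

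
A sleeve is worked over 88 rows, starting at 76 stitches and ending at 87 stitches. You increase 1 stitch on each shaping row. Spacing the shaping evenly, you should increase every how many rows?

Increase every 8th row.

Stitches to add: |87 − 76| = 11.
Shaping rows needed: 11 / 1 = 11.
88 rows / 11 = every 8 rows.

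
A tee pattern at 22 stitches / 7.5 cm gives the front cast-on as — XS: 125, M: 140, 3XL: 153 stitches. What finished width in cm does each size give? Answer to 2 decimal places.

XS 42.61 cm; M 47.73 cm; 3XL 52.16 cm.

22/7.5 = 2.933 sts per cm.
XS: 125 / 2.933 = 42.614 → 42.61 cm.
M: 140 / 2.933 = 47.727 → 47.73 cm.
3XL: 153 / 2.933 = 52.159 → 52.16 cm.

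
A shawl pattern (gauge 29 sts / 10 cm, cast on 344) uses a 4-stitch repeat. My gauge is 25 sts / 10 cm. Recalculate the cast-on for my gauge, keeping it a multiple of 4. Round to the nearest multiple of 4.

CO 296 sts.

344 × 25 / 29 = 296.55.
Nearest multiple of 4: 296.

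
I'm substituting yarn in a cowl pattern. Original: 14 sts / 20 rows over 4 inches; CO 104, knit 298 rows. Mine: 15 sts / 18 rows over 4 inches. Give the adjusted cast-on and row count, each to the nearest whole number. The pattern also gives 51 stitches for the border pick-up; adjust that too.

Cast on 111 stitches; work 268 rows; border pick-up 55 stitches.

Stitches: 104 × 15/14 = 111.43 → 111.
Rows: 298 × 18/20 = 268.20 → 268.
border pick-up: 51 × 15/14 = 54.64 → 55.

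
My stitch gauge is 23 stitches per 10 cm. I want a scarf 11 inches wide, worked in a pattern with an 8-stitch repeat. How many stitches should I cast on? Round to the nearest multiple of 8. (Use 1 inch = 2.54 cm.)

Cast on 64 stitches.

11 in = 11 × 2.54 = 27.94 cm.
23 / 10 = 2.3 sts/cm.
27.94 × 2.3 = 64.26 sts.
→ 64.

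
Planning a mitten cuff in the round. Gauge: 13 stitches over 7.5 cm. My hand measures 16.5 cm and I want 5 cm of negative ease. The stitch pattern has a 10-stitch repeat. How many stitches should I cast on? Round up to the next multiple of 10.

CO 20 sts.

Finished = 16.5 − 5 = 11.5 cm.
13 / 7.5 = 1.733 sts/cm.
11.5 × 1.733 = 19.93 sts.
Next multiple of 10: 20.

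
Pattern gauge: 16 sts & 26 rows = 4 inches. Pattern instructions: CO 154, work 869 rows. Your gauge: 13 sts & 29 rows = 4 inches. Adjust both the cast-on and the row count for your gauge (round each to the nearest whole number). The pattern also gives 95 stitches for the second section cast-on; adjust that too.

Stitches: 154 × 13/16 = 125.12 → 125.
Rows: 869 × 29/26 = 969.27 → 969.
second section cast-on: 95 × 13/16 = 77.19 → 77.

Cast on 125 stitches; work 969 rows; second section cast-on 77 stitches.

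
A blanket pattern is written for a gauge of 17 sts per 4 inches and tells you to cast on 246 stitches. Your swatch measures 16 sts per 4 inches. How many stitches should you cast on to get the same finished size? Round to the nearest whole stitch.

Scale factor = 16 / 17 = 0.941.
246 × 16 / 17 = 231.53 sts.
→ 232 sts.

CO 232 sts.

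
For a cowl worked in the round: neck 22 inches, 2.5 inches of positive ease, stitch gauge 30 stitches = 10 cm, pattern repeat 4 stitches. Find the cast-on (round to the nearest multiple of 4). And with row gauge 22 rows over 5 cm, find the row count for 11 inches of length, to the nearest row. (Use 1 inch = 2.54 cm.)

Cast on 188 stitches; work 123 rows.

Finished = 22 + 2.5 = 24.5 inches.
24.5 inches × 2.54 = 62.23 cm.
30/10 = 3 sts per cm; 62.23 × 3 = 186.69 sts.
Nearest multiple of 4 → 188.
11 inches = 27.94 cm; × 4.4 = 122.94 → 123 rows.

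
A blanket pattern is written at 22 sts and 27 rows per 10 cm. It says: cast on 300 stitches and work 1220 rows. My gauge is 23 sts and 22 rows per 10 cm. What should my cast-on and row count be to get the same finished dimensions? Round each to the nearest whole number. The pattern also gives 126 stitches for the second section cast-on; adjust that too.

Cast on 314 stitches; work 994 rows; second section cast-on 132 stitches.

Stitches: 300 × 23/22 = 313.64 → 314.
Rows: 1220 × 22/27 = 994.07 → 994.
second section cast-on: 126 × 23/22 = 131.73 → 132.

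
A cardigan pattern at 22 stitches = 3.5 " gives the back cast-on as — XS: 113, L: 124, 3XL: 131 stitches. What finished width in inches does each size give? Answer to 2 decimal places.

XS 17.98 inches; L 19.73 inches; 3XL 20.84 inches.

22/3.5 = 6.286 sts per in.
XS: 113 / 6.286 = 17.977 → 17.98 in.
L: 124 / 6.286 = 19.727 → 19.73 in.
3XL: 131 / 6.286 = 20.841 → 20.84 in.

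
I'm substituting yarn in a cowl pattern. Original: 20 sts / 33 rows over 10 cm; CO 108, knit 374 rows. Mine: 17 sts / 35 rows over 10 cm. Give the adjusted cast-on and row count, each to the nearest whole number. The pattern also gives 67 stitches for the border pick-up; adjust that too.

Cast on 92 stitches; work 397 rows; border pick-up 57 stitches.

Stitches: 108 × 17/20 = 91.80 → 92.
Rows: 374 × 35/33 = 396.67 → 397.
border pick-up: 67 × 17/20 = 56.95 → 57.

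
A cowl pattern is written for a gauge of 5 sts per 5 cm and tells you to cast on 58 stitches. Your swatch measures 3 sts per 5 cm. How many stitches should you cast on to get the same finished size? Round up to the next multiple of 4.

Scale factor = 3 / 5 = 0.600.
58 × 3 / 5 = 34.80 sts.
→ 36 sts.

Cast on 36 stitches.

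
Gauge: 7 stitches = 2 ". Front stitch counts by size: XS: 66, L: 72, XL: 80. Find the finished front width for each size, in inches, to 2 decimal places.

XS 18.86 inches; L 20.57 inches; XL 22.86 inches.

7/2 = 3.5 sts per in.
XS: 66 / 3.5 = 18.857 → 18.86 in.
L: 72 / 3.5 = 20.571 → 20.57 in.
XL: 80 / 3.5 = 22.857 → 22.86 in.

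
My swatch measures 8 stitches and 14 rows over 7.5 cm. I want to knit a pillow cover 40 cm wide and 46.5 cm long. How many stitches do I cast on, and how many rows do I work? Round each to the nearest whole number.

Cast on 43 stitches and work 87 rows.

Stitch gauge = 8/7.5 = 1.067 sts/cm; 40 × 1.067 = 42.67 → 43 sts.
Row gauge = 14/7.5 = 1.867 rows/cm; 46.5 × 1.867 = 86.80 → 87 rows.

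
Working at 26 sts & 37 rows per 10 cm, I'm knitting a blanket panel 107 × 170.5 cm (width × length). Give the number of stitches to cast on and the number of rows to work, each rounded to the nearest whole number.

Cast on 278 stitches and work 631 rows.

Stitch gauge = 26/10 = 2.6 sts/cm; 107 × 2.6 = 278.20 → 278 sts.
Row gauge = 37/10 = 3.7 rows/cm; 170.5 × 3.7 = 630.85 → 631 rows.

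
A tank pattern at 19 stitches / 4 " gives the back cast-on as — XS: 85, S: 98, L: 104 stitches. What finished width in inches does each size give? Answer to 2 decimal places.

XS 17.89 inches; S 20.63 inches; L 21.89 inches.

19/4 = 4.75 sts per in.
XS: 85 / 4.75 = 17.895 → 17.89 in.
S: 98 / 4.75 = 20.632 → 20.63 in.
L: 104 / 4.75 = 21.895 → 21.89 in.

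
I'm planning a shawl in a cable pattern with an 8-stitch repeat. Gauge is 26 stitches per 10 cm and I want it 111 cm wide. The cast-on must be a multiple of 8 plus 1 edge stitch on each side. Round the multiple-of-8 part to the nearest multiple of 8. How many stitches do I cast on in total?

Cast on 290 stitches.

26 / 10 = 2.6 sts per cm.
111 × 2.6 = 288.60 sts.
Less 2 edge sts → 286.60 for the repeat.
Nearest multiple of 8: 288.
Add back 2 edge sts → 290.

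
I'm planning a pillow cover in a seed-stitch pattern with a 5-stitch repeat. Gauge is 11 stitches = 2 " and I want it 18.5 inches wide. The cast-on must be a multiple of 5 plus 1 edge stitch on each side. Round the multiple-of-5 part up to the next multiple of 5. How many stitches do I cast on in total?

11 / 2 = 5.5 sts per inch.
18.5 × 5.5 = 101.75 sts.
Less 2 edge sts → 99.75 for the repeat.
Next multiple of 5: 100.
Add back 2 edge sts → 102.

102 stitches.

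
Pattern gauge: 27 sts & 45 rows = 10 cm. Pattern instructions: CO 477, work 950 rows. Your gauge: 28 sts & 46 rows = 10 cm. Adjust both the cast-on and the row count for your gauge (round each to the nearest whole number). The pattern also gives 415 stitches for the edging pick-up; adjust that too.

Cast on 495 stitches; work 971 rows; edging pick-up 430 stitches.

Stitches: 477 × 28/27 = 494.67 → 495.
Rows: 950 × 46/45 = 971.11 → 971.
edging pick-up: 415 × 28/27 = 430.37 → 430.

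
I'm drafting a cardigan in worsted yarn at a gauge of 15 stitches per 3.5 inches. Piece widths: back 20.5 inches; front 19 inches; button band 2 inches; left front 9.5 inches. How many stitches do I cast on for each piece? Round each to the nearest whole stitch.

back 88; front 81; button band 9; left front 41.

Rate = 15/3.5 = 4.286 sts per in.
back: 20.5 × 4.286 = 87.86 → 88.
front: 19 × 4.286 = 81.43 → 81.
button band: 2 × 4.286 = 8.57 → 9.
left front: 9.5 × 4.286 = 40.71 → 41.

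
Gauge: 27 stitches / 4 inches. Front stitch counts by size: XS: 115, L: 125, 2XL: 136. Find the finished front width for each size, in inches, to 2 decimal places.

XS 17.04 inches; L 18.52 inches; 2XL 20.15 inches.

27/4 = 6.75 sts per in.
XS: 115 / 6.75 = 17.037 → 17.04 in.
L: 125 / 6.75 = 18.519 → 18.52 in.
2XL: 136 / 6.75 = 20.148 → 20.15 in.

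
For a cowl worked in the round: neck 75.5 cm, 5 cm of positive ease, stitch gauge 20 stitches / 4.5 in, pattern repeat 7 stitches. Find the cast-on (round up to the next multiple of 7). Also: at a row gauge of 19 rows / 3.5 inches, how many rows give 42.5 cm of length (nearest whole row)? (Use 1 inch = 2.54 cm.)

Cast on 147 stitches; work 91 rows.

Finished = 75.5 + 5 = 80.5 cm.
80.5 cm × 1/2.54 = 31.69 inches.
20/4.5 = 4.444 sts per in; 31.69 × 4.444 = 140.86 sts.
Next multiple of 7 → 147.
42.5 cm = 16.73 inches; × 5.429 = 90.83 → 91 rows.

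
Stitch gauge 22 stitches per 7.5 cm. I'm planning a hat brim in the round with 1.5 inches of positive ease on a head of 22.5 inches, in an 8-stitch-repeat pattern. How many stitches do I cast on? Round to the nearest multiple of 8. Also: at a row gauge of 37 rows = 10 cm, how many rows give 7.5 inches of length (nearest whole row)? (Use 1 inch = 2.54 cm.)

Finished = 22.5 + 1.5 = 24 inches.
24 inches × 2.54 = 60.96 cm.
22/7.5 = 2.933 sts per cm; 60.96 × 2.933 = 178.82 sts.
Nearest multiple of 8 → 176.
7.5 inches = 19.05 cm; × 3.7 = 70.48 → 70 rows.

Cast on 176 stitches; work 70 rows.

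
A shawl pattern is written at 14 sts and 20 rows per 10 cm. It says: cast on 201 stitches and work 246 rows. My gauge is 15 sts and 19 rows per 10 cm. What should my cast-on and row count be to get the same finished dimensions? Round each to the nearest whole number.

Stitches: 201 × 15/14 = 215.36 → 215.
Rows: 246 × 19/20 = 233.70 → 234.

Cast on 215 stitches; work 234 rows.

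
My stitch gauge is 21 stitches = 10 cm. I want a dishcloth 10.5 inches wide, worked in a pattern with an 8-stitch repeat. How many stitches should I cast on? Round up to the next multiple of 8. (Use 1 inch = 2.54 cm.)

Cast on 64 stitches.

10.5 in = 10.5 × 2.54 = 26.67 cm.
21 / 10 = 2.1 sts/cm.
26.67 × 2.1 = 56.01 sts.
→ 64.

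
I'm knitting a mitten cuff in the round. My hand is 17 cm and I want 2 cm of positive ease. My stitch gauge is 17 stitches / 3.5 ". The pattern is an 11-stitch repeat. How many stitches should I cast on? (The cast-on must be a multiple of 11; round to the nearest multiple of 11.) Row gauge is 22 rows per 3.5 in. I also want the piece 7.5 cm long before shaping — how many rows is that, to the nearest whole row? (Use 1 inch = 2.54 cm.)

Finished = 17 + 2 = 19 cm.
19 cm × 1/2.54 = 7.48 inches.
17/3.5 = 4.857 sts per in; 7.48 × 4.857 = 36.33 sts.
Nearest multiple of 11 → 33.
7.5 cm = 2.95 inches; × 6.286 = 18.56 → 19 rows.

Cast on 33 stitches; work 19 rows.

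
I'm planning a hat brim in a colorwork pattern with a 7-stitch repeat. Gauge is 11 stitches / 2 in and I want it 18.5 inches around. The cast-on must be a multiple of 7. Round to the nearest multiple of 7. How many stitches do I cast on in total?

11 / 2 = 5.5 sts per inch.
18.5 × 5.5 = 101.75 sts.
Nearest multiple of 7: 105.

105 stitches.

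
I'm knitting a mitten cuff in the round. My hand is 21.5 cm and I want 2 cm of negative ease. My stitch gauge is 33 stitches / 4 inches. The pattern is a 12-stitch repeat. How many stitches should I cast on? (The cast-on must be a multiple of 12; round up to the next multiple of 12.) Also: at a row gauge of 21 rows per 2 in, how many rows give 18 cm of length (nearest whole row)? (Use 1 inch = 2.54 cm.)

Cast on 72 stitches; work 74 rows.

Finished = 21.5 − 2 = 19.5 cm.
19.5 cm × 1/2.54 = 7.68 inches.
33/4 = 8.25 sts per in; 7.68 × 8.25 = 63.34 sts.
Next multiple of 12 → 72.
18 cm = 7.09 inches; × 10.5 = 74.41 → 74 rows.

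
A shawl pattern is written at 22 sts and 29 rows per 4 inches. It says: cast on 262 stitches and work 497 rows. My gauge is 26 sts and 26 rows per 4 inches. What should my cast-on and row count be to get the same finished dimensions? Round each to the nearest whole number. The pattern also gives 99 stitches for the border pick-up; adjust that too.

Cast on 310 stitches; work 446 rows; border pick-up 117 stitches.

Stitches: 262 × 26/22 = 309.64 → 310.
Rows: 497 × 26/29 = 445.59 → 446.
border pick-up: 99 × 26/22 = 117.00 → 117.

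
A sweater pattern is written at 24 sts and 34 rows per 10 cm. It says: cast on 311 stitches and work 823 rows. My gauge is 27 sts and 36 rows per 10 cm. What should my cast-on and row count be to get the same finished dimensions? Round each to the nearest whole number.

Stitches: 311 × 27/24 = 349.88 → 350.
Rows: 823 × 36/34 = 871.41 → 871.

Cast on 350 stitches; work 871 rows.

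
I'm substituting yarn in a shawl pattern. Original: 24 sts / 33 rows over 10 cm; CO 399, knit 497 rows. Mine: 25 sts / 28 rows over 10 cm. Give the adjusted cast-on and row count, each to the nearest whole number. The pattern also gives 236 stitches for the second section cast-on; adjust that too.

Cast on 416 stitches; work 422 rows; second section cast-on 246 stitches.

Stitches: 399 × 25/24 = 415.62 → 416.
Rows: 497 × 28/33 = 421.70 → 422.
second section cast-on: 236 × 25/24 = 245.83 → 246.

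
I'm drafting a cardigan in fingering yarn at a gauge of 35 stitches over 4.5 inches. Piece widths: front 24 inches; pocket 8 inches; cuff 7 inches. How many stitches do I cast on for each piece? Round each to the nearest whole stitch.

front 187; pocket 62; cuff 54.

Rate = 35/4.5 = 7.778 sts per in.
front: 24 × 7.778 = 186.67 → 187.
pocket: 8 × 7.778 = 62.22 → 62.
cuff: 7 × 7.778 = 54.44 → 54.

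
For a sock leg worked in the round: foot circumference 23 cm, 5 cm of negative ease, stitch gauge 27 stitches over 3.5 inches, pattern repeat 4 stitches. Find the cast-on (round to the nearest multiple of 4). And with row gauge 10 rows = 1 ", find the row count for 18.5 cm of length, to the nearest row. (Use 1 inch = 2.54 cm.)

Cast on 56 stitches; work 73 rows.

Finished = 23 − 5 = 18 cm.
18 cm × 1/2.54 = 7.09 inches.
27/3.5 = 7.714 sts per in; 7.09 × 7.714 = 54.67 sts.
Nearest multiple of 4 → 56.
18.5 cm = 7.28 inches; × 10 = 72.83 → 73 rows.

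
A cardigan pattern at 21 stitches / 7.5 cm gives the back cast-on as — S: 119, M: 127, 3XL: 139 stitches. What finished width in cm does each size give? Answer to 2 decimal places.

S 42.50 cm; M 45.36 cm; 3XL 49.64 cm.

21/7.5 = 2.8 sts per cm.
S: 119 / 2.8 = 42.500 → 42.50 cm.
M: 127 / 2.8 = 45.357 → 45.36 cm.
3XL: 139 / 2.8 = 49.643 → 49.64 cm.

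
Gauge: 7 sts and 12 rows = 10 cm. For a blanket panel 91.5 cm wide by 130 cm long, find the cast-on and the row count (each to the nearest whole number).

Stitch gauge = 7/10 = 0.7 sts/cm; 91.5 × 0.7 = 64.05 → 64 sts.
Row gauge = 12/10 = 1.2 rows/cm; 130 × 1.2 = 156.00 → 156 rows.

Cast on 64 stitches and work 156 rows.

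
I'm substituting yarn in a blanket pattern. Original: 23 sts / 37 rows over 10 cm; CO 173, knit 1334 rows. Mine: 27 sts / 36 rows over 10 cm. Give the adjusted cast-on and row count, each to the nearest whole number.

Stitches: 173 × 27/23 = 203.09 → 203.
Rows: 1334 × 36/37 = 1297.95 → 1298.

Cast on 203 stitches; work 1298 rows.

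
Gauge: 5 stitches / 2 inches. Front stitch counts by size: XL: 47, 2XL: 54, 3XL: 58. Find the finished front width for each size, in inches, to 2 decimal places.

5/2 = 2.5 sts per in.
XL: 47 / 2.5 = 18.800 → 18.80 in.
2XL: 54 / 2.5 = 21.600 → 21.60 in.
3XL: 58 / 2.5 = 23.200 → 23.20 in.

XL 18.80 inches; 2XL 21.60 inches; 3XL 23.20 inches.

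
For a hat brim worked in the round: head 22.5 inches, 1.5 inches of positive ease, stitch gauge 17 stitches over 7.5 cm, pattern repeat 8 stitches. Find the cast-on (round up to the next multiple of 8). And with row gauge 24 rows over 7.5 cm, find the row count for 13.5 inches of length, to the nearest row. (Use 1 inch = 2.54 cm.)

Cast on 144 stitches; work 110 rows.

Finished = 22.5 + 1.5 = 24 inches.
24 inches × 2.54 = 60.96 cm.
17/7.5 = 2.267 sts per cm; 60.96 × 2.267 = 138.18 sts.
Next multiple of 8 → 144.
13.5 inches = 34.29 cm; × 3.2 = 109.73 → 110 rows.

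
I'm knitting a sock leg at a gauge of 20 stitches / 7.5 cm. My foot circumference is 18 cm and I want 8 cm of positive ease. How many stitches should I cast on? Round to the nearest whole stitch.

CO 69 sts.

Finished = 18 + 8 = 26 cm.
20 / 7.5 = 2.667 sts per cm.
26.00 × 2.667 = 69.33 sts.
→ 69 sts.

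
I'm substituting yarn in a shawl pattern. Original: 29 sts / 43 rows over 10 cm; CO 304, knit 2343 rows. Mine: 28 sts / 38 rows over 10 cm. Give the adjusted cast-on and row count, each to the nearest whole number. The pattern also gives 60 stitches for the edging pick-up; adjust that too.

Cast on 294 stitches; work 2071 rows; edging pick-up 58 stitches.

Stitches: 304 × 28/29 = 293.52 → 294.
Rows: 2343 × 38/43 = 2070.56 → 2071.
edging pick-up: 60 × 28/29 = 57.93 → 58.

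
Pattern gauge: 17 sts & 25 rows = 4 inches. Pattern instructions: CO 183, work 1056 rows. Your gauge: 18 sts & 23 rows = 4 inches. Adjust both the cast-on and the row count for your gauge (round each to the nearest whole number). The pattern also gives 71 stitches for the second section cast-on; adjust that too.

Stitches: 183 × 18/17 = 193.76 → 194.
Rows: 1056 × 23/25 = 971.52 → 972.
second section cast-on: 71 × 18/17 = 75.18 → 75.

Cast on 194 stitches; work 972 rows; second section cast-on 75 stitches.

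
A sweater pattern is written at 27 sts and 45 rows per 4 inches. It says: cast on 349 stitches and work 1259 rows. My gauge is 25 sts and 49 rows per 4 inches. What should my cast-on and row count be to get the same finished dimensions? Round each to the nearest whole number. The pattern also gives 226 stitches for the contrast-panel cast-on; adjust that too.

Stitches: 349 × 25/27 = 323.15 → 323.
Rows: 1259 × 49/45 = 1370.91 → 1371.
contrast-panel cast-on: 226 × 25/27 = 209.26 → 209.

Cast on 323 stitches; work 1371 rows; contrast-panel cast-on 209 stitches.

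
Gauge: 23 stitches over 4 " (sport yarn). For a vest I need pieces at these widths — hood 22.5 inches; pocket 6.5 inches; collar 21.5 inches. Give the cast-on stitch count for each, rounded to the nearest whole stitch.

Rate = 23/4 = 5.75 sts per in.
hood: 22.5 × 5.75 = 129.38 → 129.
pocket: 6.5 × 5.75 = 37.38 → 37.
collar: 21.5 × 5.75 = 123.62 → 124.

hood 129; pocket 37; collar 124.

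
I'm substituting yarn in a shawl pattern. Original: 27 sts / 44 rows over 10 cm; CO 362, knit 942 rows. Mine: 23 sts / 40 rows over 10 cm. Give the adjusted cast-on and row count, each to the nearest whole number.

Cast on 308 stitches; work 856 rows.

Stitches: 362 × 23/27 = 308.37 → 308.
Rows: 942 × 40/44 = 856.36 → 856.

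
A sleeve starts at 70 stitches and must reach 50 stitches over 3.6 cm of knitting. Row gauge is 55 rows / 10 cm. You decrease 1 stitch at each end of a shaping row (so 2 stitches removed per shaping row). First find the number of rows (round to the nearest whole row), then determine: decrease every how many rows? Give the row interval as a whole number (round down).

Decrease every 2nd row.

Rows = 3.6 × 5.5 = 19.8 → 20 rows.
Stitches to remove: 20 → 10 shaping rows (at 2 st each).
20 / 10 = 2.00 → every 2 rows.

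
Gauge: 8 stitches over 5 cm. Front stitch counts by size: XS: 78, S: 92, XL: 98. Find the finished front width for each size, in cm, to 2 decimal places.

XS 48.75 cm; S 57.50 cm; XL 61.25 cm.

8/5 = 1.6 sts per cm.
XS: 78 / 1.6 = 48.750 → 48.75 cm.
S: 92 / 1.6 = 57.500 → 57.50 cm.
XL: 98 / 1.6 = 61.250 → 61.25 cm.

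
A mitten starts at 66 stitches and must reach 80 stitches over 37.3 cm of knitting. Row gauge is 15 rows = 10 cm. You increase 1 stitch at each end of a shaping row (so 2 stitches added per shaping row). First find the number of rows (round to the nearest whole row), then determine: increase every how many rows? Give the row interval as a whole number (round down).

Increase every 8th row.

Rows = 37.3 × 1.5 = 55.9 → 56 rows.
Stitches to add: 14 → 7 shaping rows (at 2 st each).
56 / 7 = 8.00 → every 8 rows.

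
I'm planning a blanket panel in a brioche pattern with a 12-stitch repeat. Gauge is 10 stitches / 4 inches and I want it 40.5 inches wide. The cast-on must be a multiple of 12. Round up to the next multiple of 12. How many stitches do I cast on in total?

10 / 4 = 2.5 sts per inch.
40.5 × 2.5 = 101.25 sts.
Next multiple of 12: 108.

108 stitches.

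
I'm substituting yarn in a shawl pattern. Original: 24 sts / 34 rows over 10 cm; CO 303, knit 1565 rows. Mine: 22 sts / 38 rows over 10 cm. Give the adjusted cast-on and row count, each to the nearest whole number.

Cast on 278 stitches; work 1749 rows.

Stitches: 303 × 22/24 = 277.75 → 278.
Rows: 1565 × 38/34 = 1749.12 → 1749.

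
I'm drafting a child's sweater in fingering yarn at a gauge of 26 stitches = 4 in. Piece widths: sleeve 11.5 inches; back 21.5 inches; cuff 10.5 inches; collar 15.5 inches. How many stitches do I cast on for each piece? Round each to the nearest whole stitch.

sleeve 75; back 140; cuff 68; collar 101.

Rate = 26/4 = 6.5 sts per in.
sleeve: 11.5 × 6.5 = 74.75 → 75.
back: 21.5 × 6.5 = 139.75 → 140.
cuff: 10.5 × 6.5 = 68.25 → 68.
collar: 15.5 × 6.5 = 100.75 → 101.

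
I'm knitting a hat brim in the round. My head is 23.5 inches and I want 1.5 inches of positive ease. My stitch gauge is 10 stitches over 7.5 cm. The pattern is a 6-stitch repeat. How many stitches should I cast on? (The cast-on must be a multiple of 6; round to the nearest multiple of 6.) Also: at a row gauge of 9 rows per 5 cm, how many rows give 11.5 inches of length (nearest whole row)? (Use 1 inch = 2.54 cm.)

Cast on 84 stitches; work 53 rows.

Finished = 23.5 + 1.5 = 25 inches.
25 inches × 2.54 = 63.50 cm.
10/7.5 = 1.333 sts per cm; 63.50 × 1.333 = 84.67 sts.
Nearest multiple of 6 → 84.
11.5 inches = 29.21 cm; × 1.8 = 52.58 → 53 rows.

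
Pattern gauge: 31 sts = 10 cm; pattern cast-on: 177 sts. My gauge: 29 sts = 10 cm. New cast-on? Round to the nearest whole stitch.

166 stitches.

Scale factor = 29 / 31 = 0.935.
177 × 29 / 31 = 165.58 sts.
→ 166 sts.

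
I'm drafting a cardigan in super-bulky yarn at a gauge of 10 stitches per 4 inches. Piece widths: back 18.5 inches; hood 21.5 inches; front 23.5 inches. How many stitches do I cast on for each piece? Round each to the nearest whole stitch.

Rate = 10/4 = 2.5 sts per in.
back: 18.5 × 2.5 = 46.25 → 46.
hood: 21.5 × 2.5 = 53.75 → 54.
front: 23.5 × 2.5 = 58.75 → 59.

back 46; hood 54; front 59.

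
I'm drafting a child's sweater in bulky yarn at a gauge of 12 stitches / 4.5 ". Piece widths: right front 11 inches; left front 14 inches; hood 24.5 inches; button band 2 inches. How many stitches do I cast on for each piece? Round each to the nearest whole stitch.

right front 29; left front 37; hood 65; button band 5.

Rate = 12/4.5 = 2.667 sts per in.
right front: 11 × 2.667 = 29.33 → 29.
left front: 14 × 2.667 = 37.33 → 37.
hood: 24.5 × 2.667 = 65.33 → 65.
button band: 2 × 2.667 = 5.33 → 5.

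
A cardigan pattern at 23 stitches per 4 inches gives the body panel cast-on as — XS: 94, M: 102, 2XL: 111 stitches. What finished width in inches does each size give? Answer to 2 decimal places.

23/4 = 5.75 sts per in.
XS: 94 / 5.75 = 16.348 → 16.35 in.
M: 102 / 5.75 = 17.739 → 17.74 in.
2XL: 111 / 5.75 = 19.304 → 19.30 in.

XS 16.35 inches; M 17.74 inches; 2XL 19.30 inches.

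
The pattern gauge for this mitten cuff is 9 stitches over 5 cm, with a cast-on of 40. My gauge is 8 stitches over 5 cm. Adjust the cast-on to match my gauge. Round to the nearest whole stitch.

36 stitches.

Scale factor = 8 / 9 = 0.889.
40 × 8 / 9 = 35.56 sts.
→ 36 sts.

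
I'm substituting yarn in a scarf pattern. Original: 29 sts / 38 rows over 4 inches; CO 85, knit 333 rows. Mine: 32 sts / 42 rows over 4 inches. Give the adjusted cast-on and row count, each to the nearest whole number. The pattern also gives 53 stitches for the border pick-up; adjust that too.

Cast on 94 stitches; work 368 rows; border pick-up 58 stitches.

Stitches: 85 × 32/29 = 93.79 → 94.
Rows: 333 × 42/38 = 368.05 → 368.
border pick-up: 53 × 32/29 = 58.48 → 58.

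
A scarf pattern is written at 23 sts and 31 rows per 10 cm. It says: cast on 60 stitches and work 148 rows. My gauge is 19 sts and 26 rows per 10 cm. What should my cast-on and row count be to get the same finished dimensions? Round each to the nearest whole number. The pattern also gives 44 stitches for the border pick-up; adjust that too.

Cast on 50 stitches; work 124 rows; border pick-up 36 stitches.

Stitches: 60 × 19/23 = 49.57 → 50.
Rows: 148 × 26/31 = 124.13 → 124.
border pick-up: 44 × 19/23 = 36.35 → 36.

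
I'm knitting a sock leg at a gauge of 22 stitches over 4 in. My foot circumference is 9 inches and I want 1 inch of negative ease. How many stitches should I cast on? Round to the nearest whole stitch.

Finished = 9 − 1 = 8 in.
22 / 4 = 5.5 sts per inch.
8.00 × 5.5 = 44.00 sts.

CO 44 sts.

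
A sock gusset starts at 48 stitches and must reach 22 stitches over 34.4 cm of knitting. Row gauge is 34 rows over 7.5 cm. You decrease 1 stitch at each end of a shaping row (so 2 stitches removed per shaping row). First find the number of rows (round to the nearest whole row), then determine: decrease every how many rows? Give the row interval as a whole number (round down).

Rows = 34.4 × 4.533 = 155.9 → 156 rows.
Stitches to remove: 26 → 13 shaping rows (at 2 st each).
156 / 13 = 12.00 → every 12 rows.

Decrease every 12th row.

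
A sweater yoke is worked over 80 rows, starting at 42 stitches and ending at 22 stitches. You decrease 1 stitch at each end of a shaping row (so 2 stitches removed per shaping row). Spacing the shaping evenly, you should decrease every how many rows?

Decrease every 8th row.

Stitches to remove: |22 − 42| = 20.
Shaping rows needed: 20 / 2 = 10.
80 rows / 10 = every 8 rows.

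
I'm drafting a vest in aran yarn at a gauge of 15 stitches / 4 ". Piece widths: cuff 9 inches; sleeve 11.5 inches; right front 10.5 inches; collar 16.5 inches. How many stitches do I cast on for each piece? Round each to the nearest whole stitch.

cuff 34; sleeve 43; right front 39; collar 62.

Rate = 15/4 = 3.75 sts per in.
cuff: 9 × 3.75 = 33.75 → 34.
sleeve: 11.5 × 3.75 = 43.12 → 43.
right front: 10.5 × 3.75 = 39.38 → 39.
collar: 16.5 × 3.75 = 61.88 → 62.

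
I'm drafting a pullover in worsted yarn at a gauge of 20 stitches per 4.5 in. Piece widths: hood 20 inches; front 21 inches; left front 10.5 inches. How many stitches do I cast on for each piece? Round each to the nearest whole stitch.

hood 89; front 93; left front 47.

Rate = 20/4.5 = 4.444 sts per in.
hood: 20 × 4.444 = 88.89 → 89.
front: 21 × 4.444 = 93.33 → 93.
left front: 10.5 × 4.444 = 46.67 → 47.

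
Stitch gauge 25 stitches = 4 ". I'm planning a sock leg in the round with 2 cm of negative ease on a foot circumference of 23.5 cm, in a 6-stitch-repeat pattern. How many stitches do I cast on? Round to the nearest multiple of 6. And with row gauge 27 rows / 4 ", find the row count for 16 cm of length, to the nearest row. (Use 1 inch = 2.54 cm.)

Cast on 54 stitches; work 43 rows.

Finished = 23.5 − 2 = 21.5 cm.
21.5 cm × 1/2.54 = 8.46 inches.
25/4 = 6.25 sts per in; 8.46 × 6.25 = 52.90 sts.
Nearest multiple of 6 → 54.
16 cm = 6.30 inches; × 6.75 = 42.52 → 43 rows.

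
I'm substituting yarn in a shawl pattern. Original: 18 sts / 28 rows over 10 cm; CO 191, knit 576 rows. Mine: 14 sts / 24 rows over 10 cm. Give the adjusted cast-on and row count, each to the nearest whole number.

Cast on 149 stitches; work 494 rows.

Stitches: 191 × 14/18 = 148.56 → 149.
Rows: 576 × 24/28 = 493.71 → 494.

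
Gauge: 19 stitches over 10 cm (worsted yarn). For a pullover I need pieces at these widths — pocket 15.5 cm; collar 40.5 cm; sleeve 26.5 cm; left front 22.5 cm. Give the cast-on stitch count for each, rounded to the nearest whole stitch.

Rate = 19/10 = 1.9 sts per cm.
pocket: 15.5 × 1.9 = 29.45 → 29.
collar: 40.5 × 1.9 = 76.95 → 77.
sleeve: 26.5 × 1.9 = 50.35 → 50.
left front: 22.5 × 1.9 = 42.75 → 43.

pocket 29; collar 77; sleeve 50; left front 43.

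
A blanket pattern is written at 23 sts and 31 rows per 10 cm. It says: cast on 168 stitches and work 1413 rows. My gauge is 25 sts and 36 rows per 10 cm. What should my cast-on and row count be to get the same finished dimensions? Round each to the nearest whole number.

Stitches: 168 × 25/23 = 182.61 → 183.
Rows: 1413 × 36/31 = 1640.90 → 1641.

Cast on 183 stitches; work 1641 rows.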